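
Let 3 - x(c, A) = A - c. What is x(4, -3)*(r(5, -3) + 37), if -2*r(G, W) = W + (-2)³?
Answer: 425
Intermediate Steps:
x(c, A) = 3 + c - A (x(c, A) = 3 - (A - c) = 3 + (c - A) = 3 + c - A)
r(G, W) = 4 - W/2 (r(G, W) = -(W + (-2)³)/2 = -(W - 8)/2 = -(-8 + W)/2 = 4 - W/2)
x(4, -3)*(r(5, -3) + 37) = (3 + 4 - 1*(-3))*((4 - ½*(-3)) + 37) = (3 + 4 + 3)*((4 + 3/2) + 37) = 10*(11/2 + 37) = 10*(85/2) = 425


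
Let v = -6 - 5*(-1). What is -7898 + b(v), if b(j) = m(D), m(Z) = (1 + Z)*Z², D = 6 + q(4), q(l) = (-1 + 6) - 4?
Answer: -7506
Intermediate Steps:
v = -1 (v = -6 + 5 = -1)
q(l) = 1 (q(l) = 5 - 4 = 1)
D = 7 (D = 6 + 1 = 7)
m(Z) = Z²*(1 + Z)
b(j) = 392 (b(j) = 7²*(1 + 7) = 49*8 = 392)
-7898 + b(v) = -7898 + 392 = -7506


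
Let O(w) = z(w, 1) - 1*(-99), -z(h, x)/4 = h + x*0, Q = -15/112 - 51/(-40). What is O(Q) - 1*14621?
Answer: -2033719/140 ≈ -14527.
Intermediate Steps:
Q = 639/560 (Q = -15*1/112 - 51*(-1/40) = -15/112 + 51/40 = 639/560 ≈ 1.1411)
z(h, x) = -4*h (z(h, x) = -4*(h + x*0) = -4*(h + 0) = -4*h)
O(w) = 99 - 4*w (O(w) = -4*w - 1*(-99) = -4*w + 99 = 99 - 4*w)
O(Q) - 1*14621 = (99 - 4*639/560) - 1*14621 = (99 - 639/140) - 14621 = 13221/140 - 14621 = -2033719/140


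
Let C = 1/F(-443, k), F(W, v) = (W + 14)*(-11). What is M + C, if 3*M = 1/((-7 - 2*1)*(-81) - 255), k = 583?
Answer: 2047/2236806 ≈ 0.00091514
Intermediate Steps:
F(W, v) = -154 - 11*W (F(W, v) = (14 + W)*(-11) = -154 - 11*W)
M = 1/1422 (M = 1/(3*((-7 - 2*1)*(-81) - 255)) = 1/(3*((-7 - 2)*(-81) - 255)) = 1/(3*(-9*(-81) - 255)) = 1/(3*(729 - 255)) = (1/3)/474 = (1/3)*(1/474) = 1/1422 ≈ 0.00070324)
C = 1/4719 (C = 1/(-154 - 11*(-443)) = 1/(-154 + 4873) = 1/4719 ≈ 0.00021191)
M + C = 1/1422 + 1/4719 = 2047/2236806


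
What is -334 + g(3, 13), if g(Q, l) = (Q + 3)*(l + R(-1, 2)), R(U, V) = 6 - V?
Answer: -232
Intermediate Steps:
g(Q, l) = (3 + Q)*(4 + l) (g(Q, l) = (Q + 3)*(l + (6 - 1*2)) = (3 + Q)*(l + (6 - 2)) = (3 + Q)*(l + 4) = (3 + Q)*(4 + l))
-334 + g(3, 13) = -334 + (12 + 3*13 + 4*3 + 3*13) = -334 + (12 + 39 + 12 + 39) = -334 + 102 = -232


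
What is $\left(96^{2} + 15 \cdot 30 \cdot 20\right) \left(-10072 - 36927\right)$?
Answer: $-856133784$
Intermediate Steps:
$\left(96^{2} + 15 \cdot 30 \cdot 20\right) \left(-10072 - 36927\right) = \left(9216 + 450 \cdot 20\right) \left(-46999\right) = \left(9216 + 9000\right) \left(-46999\right) = 18216 \left(-46999\right) = -856133784$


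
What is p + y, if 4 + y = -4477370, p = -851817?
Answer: -5329191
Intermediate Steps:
y = -4477374 (y = -4 - 4477370 = -4477374)
p + y = -851817 - 4477374 = -5329191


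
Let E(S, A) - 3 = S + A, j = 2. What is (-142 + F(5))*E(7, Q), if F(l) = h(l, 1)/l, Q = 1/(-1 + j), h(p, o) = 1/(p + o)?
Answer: -46849/30 ≈ -1561.6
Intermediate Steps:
h(p, o) = 1/(o + p)
Q = 1 (Q = 1/(-1 + 2) = 1/1 = 1)
F(l) = 1/(l*(1 + l)) (F(l) = 1/((1 + l)*l) = 1/(l*(1 + l)))
E(S, A) = 3 + A + S (E(S, A) = 3 + (S + A) = 3 + (A + S) = 3 + A + S)
(-142 + F(5))*E(7, Q) = (-142 + 1/(5*(1 + 5)))*(3 + 1 + 7) = (-142 + (⅕)/6)*11 = (-142 + (⅕)*(⅙))*11 = (-142 + 1/30)*11 = -4259/30*11 = -46849/30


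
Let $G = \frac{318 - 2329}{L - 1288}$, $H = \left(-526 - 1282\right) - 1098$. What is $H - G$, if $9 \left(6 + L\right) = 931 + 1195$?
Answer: $- \frac{27683219}{9520} \approx -2907.9$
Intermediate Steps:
$L = \frac{2072}{9}$ ($L = -6 + \frac{931 + 1195}{9} = -6 + \frac{1}{9} \cdot 2126 = -6 + \frac{2126}{9} = \frac{2072}{9} \approx 230.22$)
$H = -2906$ ($H = -1808 - 1098 = -2906$)
$G = \frac{18099}{9520}$ ($G = \frac{318 - 2329}{\frac{2072}{9} - 1288} = - \frac{2011}{- \frac{9520}{9}} = \left(-2011\right) \left(- \frac{9}{9520}\right) = \frac{18099}{9520} \approx 1.9012$)
$H - G = -2906 - \frac{18099}{9520} = - \frac{27683219}{9520}$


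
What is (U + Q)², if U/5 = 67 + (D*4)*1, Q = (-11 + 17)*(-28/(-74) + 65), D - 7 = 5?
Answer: 1280852521/1369 ≈ 9.3561e+5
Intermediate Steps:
D = 12 (D = 7 + 5 = 12)
Q = 14514/37 (Q = 6*(-28*(-1/74) + 65) = 6*(14/37 + 65) = 6*(2419/37) = 14514/37 ≈ 392.27)
U = 575 (U = 5*(67 + (12*4)*1) = 5*(67 + 48*1) = 5*(67 + 48) = 5*115 = 575)
(U + Q)² = (575 + 14514/37)² = (35789/37)² = 1280852521/1369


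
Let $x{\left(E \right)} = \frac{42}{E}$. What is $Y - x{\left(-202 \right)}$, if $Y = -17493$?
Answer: $- \frac{1766772}{101} \approx -17493.0$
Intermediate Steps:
$Y - x{\left(-202 \right)} = -17493 - \frac{42}{-202} = -17493 - 42 \left(- \frac{1}{202}\right) = -17493 - - \frac{21}{101} = -17493 + \frac{21}{101} = - \frac{1766772}{101}$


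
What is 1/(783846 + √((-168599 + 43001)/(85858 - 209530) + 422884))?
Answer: 16156633752/12664304023464251 - 2*√44916155113973/12664304023464251 ≈ 1.2747e-6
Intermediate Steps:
1/(783846 + √((-168599 + 43001)/(85858 - 209530) + 422884)) = 1/(783846 + √(-125598/(-123672) + 422884)) = 1/(783846 + √(-125598*(-1/123672) + 422884)) = 1/(783846 + √(20933/20612 + 422884)) = 1/(783846 + √(8716505941/20612)) = 1/(783846 + √44916155113973/10306)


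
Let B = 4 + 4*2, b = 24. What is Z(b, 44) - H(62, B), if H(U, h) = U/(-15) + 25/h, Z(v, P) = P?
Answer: 921/20 ≈ 46.050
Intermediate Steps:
B = 12 (B = 4 + 8 = 12)
H(U, h) = 25/h - U/15 (H(U, h) = U*(-1/15) + 25/h = -U/15 + 25/h = 25/h - U/15)
Z(b, 44) - H(62, B) = 44 - (25/12 - 1/15*62) = 44 - (25*(1/12) - 62/15) = 44 - (25/12 - 62/15) = 44 - 1*(-41/20) = 44 + 41/20 = 921/20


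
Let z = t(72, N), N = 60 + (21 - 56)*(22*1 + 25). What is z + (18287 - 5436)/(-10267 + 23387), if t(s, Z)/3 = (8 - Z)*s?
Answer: 4514447411/13120 ≈ 3.4409e+5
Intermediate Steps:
N = -1585 (N = 60 - 35*(22 + 25) = 60 - 35*47 = 60 - 1645 = -1585)
t(s, Z) = 3*s*(8 - Z) (t(s, Z) = 3*((8 - Z)*s) = 3*(s*(8 - Z)) = 3*s*(8 - Z))
z = 344088 (z = 3*72*(8 - 1*(-1585)) = 3*72*(8 + 1585) = 3*72*1593 = 344088)
z + (18287 - 5436)/(-10267 + 23387) = 344088 + (18287 - 5436)/(-10267 + 23387) = 344088 + 12851/13120 = 4514447411/13120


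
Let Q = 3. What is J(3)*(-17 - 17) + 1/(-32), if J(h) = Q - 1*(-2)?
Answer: -5441/32 ≈ -170.03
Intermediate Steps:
J(h) = 5 (J(h) = 3 - 1*(-2) = 3 + 2 = 5)
J(3)*(-17 - 17) + 1/(-32) = 5*(-17 - 17) + 1/(-32) = 5*(-34) + 1*(-1/32) = -170 - 1/32 = -5441/32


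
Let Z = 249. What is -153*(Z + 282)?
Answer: -81243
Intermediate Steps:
-153*(Z + 282) = -153*(249 + 282) = -153*531 = -81243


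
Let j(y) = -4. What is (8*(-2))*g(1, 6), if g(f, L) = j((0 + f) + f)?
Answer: 64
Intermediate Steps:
g(f, L) = -4
(8*(-2))*g(1, 6) = (8*(-2))*(-4) = -16*(-4) = 64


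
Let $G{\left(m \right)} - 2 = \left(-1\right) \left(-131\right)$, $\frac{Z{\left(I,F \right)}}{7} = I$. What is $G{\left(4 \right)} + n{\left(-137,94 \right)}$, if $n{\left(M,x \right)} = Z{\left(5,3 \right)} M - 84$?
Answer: $-4746$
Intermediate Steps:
$Z{\left(I,F \right)} = 7 I$
$n{\left(M,x \right)} = -84 + 35 M$ ($n{\left(M,x \right)} = 7 \cdot 5 M - 84 = 35 M - 84 = -84 + 35 M$)
$G{\left(m \right)} = 133$ ($G{\left(m \right)} = 2 - -131 = 2 + 131 = 133$)
$G{\left(4 \right)} + n{\left(-137,94 \right)} = 133 + \left(-84 + 35 \left(-137\right)\right) = 133 - 4879 = -4746$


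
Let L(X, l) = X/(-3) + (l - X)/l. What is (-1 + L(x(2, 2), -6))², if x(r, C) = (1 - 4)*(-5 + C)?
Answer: 9/4 ≈ 2.2500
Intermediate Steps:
x(r, C) = 15 - 3*C (x(r, C) = -3*(-5 + C) = 15 - 3*C)
L(X, l) = -X/3 + (l - X)/l (L(X, l) = X*(-⅓) + (l - X)/l = -X/3 + (l - X)/l)
(-1 + L(x(2, 2), -6))² = (-1 + (1 - (15 - 3*2)/3 - 1*(15 - 3*2)/(-6)))² = (-1 + (1 - (15 - 6)/3 - 1*(15 - 6)*(-⅙)))² = (-1 + (1 - ⅓*9 - 1*9*(-⅙)))² = (-1 + (1 - 3 + 3/2))² = (-1 - ½)² = (-3/2)² = 9/4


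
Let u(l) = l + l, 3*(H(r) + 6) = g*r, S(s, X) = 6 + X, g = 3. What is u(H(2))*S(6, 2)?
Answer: -64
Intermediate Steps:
H(r) = -6 + r (H(r) = -6 + (3*r)/3 = -6 + r)
u(l) = 2*l
u(H(2))*S(6, 2) = (2*(-6 + 2))*(6 + 2) = (2*(-4))*8 = -8*8 = -64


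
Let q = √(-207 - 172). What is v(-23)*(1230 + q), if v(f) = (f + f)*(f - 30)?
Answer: 2998740 + 2438*I*√379 ≈ 2.9987e+6 + 47463.0*I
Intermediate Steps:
v(f) = 2*f*(-30 + f) (v(f) = (2*f)*(-30 + f) = 2*f*(-30 + f))
q = I*√379 (q = √(-379) = I*√379 ≈ 19.468*I)
v(-23)*(1230 + q) = (2*(-23)*(-30 - 23))*(1230 + I*√379) = (2*(-23)*(-53))*(1230 + I*√379) = 2438*(1230 + I*√379) = 2998740 + 2438*I*√379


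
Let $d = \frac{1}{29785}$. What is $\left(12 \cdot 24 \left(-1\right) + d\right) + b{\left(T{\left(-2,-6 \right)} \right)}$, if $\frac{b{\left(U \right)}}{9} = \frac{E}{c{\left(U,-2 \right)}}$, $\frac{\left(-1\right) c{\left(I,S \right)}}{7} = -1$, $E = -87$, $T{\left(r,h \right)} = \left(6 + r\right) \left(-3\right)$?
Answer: $- \frac{1701392}{4255} \approx -399.86$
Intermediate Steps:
$T{\left(r,h \right)} = -18 - 3 r$
$d = \frac{1}{29785} \approx 3.3574 \cdot 10^{-5}$
$c{\left(I,S \right)} = 7$ ($c{\left(I,S \right)} = \left(-7\right) \left(-1\right) = 7$)
$b{\left(U \right)} = - \frac{783}{7}$ ($b{\left(U \right)} = 9 \left(- \frac{87}{7}\right) = - \frac{783}{7}$)
$\left(12 \cdot 24 \left(-1\right) + d\right) + b{\left(T{\left(-2,-6 \right)} \right)} = \left(12 \cdot 24 \left(-1\right) + \frac{1}{29785}\right) - \frac{783}{7} = \left(288 \left(-1\right) + \frac{1}{29785}\right) - \frac{783}{7} = \left(-288 + \frac{1}{29785}\right) - \frac{783}{7} = - \frac{8578079}{29785} - \frac{783}{7} = - \frac{1701392}{4255}$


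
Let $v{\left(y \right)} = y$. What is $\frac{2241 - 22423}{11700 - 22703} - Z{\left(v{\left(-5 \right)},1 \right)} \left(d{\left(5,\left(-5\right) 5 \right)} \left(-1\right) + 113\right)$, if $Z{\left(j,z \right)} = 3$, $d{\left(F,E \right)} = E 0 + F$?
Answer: $- \frac{3544790}{11003} \approx -322.17$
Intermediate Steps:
$d{\left(F,E \right)} = F$ ($d{\left(F,E \right)} = 0 + F = F$)
$\frac{2241 - 22423}{11700 - 22703} - Z{\left(v{\left(-5 \right)},1 \right)} \left(d{\left(5,\left(-5\right) 5 \right)} \left(-1\right) + 113\right) = \frac{2241 - 22423}{11700 - 22703} - 3 \left(5 \left(-1\right) + 113\right) = - \frac{20182}{-11003} - 3 \left(-5 + 113\right) = \left(-20182\right) \left(- \frac{1}{11003}\right) - 3 \cdot 108 = \frac{20182}{11003} - 324 = - \frac{3544790}{11003}$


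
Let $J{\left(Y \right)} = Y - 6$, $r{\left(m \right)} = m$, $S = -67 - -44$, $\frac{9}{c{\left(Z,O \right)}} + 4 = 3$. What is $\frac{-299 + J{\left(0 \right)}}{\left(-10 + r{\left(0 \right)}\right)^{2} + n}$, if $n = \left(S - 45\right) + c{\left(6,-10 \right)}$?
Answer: $- \frac{305}{23} \approx -13.261$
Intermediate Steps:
$c{\left(Z,O \right)} = -9$ ($c{\left(Z,O \right)} = \frac{9}{-4 + 3} = \frac{9}{-1} = 9 \left(-1\right) = -9$)
$S = -23$ ($S = -67 + 44 = -23$)
$J{\left(Y \right)} = -6 + Y$
$n = -77$ ($n = \left(-23 - 45\right) - 9 = -68 - 9 = -77$)
$\frac{-299 + J{\left(0 \right)}}{\left(-10 + r{\left(0 \right)}\right)^{2} + n} = \frac{-299 + \left(-6 + 0\right)}{\left(-10 + 0\right)^{2} - 77} = \frac{-299 - 6}{\left(-10\right)^{2} - 77} = - \frac{305}{100 - 77} = - \frac{305}{23}$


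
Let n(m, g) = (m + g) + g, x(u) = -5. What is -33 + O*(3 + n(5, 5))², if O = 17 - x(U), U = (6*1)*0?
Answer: 7095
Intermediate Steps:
U = 0 (U = 6*0 = 0)
n(m, g) = m + 2*g (n(m, g) = (g + m) + g = m + 2*g)
O = 22 (O = 17 - 1*(-5) = 17 + 5 = 22)
-33 + O*(3 + n(5, 5))² = -33 + 22*(3 + (5 + 2*5))² = -33 + 22*(3 + (5 + 10))² = -33 + 22*(3 + 15)² = -33 + 22*18² = -33 + 22*324 = -33 + 7128 = 7095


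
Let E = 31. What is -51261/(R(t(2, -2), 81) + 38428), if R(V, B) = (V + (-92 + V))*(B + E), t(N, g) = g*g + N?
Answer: -51261/29468 ≈ -1.7395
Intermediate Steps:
t(N, g) = N + g² (t(N, g) = g² + N = N + g²)
R(V, B) = (-92 + 2*V)*(31 + B) (R(V, B) = (V + (-92 + V))*(B + 31) = (-92 + 2*V)*(31 + B))
-51261/(R(t(2, -2), 81) + 38428) = -51261/((-2852 - 92*81 + 62*(2 + (-2)²) + 2*81*(2 + (-2)²)) + 38428) = -51261/((-2852 - 7452 + 62*(2 + 4) + 2*81*(2 + 4)) + 38428) = -51261/((-2852 - 7452 + 62*6 + 2*81*6) + 38428) = -51261/((-2852 - 7452 + 372 + 972) + 38428) = -51261/(-8960 + 38428) = -51261/29468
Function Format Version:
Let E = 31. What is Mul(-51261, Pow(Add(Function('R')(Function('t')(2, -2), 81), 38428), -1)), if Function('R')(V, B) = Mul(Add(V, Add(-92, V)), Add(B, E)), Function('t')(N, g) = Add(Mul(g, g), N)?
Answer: Rational(-51261, 29468) ≈ -1.7395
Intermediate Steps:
Function('t')(N, g) = Add(N, Pow(g, 2)) (Function('t')(N, g) = Add(Pow(g, 2), N) = Add(N, Pow(g, 2)))
Function('R')(V, B) = Mul(Add(-92, Mul(2, V)), Add(31, B)) (Function('R')(V, B) = Mul(Add(V, Add(-92, V)), Add(B, 31)) = Mul(Add(-92, Mul(2, V)), Add(31, B)))
Mul(-51261, Pow(Add(Function('R')(Function('t')(2, -2), 81), 38428), -1)) = Mul(-51261, Pow(Add(Add(-2852, Mul(-92, 81), Mul(62, Add(2, Pow(-2, 2))), Mul(2, 81, Add(2, Pow(-2, 2)))), 38428), -1)) = Mul(-51261, Pow(Add(Add(-2852, -7452, Mul(62, Add(2, 4)), Mul(2, 81, Add(2, 4))), 38428), -1)) = Mul(-51261, Pow(Add(Add(-2852, -7452, Mul(62, 6), Mul(2, 81, 6)), 38428), -1)) = Mul(-51261, Pow(Add(Add(-2852, -7452, 372, 972), 38428), -1)) = Mul(-51261, Pow(Add(-8960, 38428), -1)) = Mul(-51261, Pow(29468, -1)) = Mul(-51261, Rational(1, 29468)) = Rational(-51261, 29468)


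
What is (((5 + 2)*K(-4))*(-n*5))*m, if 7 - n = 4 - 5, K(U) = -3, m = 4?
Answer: 3360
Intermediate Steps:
n = 8 (n = 7 - (4 - 5) = 7 - 1*(-1) = 7 + 1 = 8)
(((5 + 2)*K(-4))*(-n*5))*m = (((5 + 2)*(-3))*(-1*8*5))*4 = ((7*(-3))*(-8*5))*4 = -21*(-40)*4 = 840*4 = 3360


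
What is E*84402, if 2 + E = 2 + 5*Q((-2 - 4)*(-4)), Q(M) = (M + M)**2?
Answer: 972311040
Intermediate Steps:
Q(M) = 4*M**2 (Q(M) = (2*M)**2 = 4*M**2)
E = 11520 (E = -2 + (2 + 5*(4*((-2 - 4)*(-4))**2)) = -2 + (2 + 5*(4*(-6*(-4))**2)) = -2 + (2 + 5*(4*24**2)) = -2 + (2 + 5*(4*576)) = -2 + (2 + 5*2304) = -2 + (2 + 11520) = -2 + 11522 = 11520)
E*84402 = 11520*84402 = 972311040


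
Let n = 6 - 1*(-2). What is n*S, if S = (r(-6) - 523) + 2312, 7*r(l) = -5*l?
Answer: 100424/7 ≈ 14346.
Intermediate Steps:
r(l) = -5*l/7 (r(l) = (-5*l)/7 = -5*l/7)
n = 8 (n = 6 + 2 = 8)
S = 12553/7 (S = (-5/7*(-6) - 523) + 2312 = (30/7 - 523) + 2312 = -3631/7 + 2312 = 12553/7 ≈ 1793.3)
n*S = 8*(12553/7) = 100424/7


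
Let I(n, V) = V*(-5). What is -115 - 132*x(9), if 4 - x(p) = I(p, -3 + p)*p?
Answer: -36283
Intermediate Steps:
I(n, V) = -5*V
x(p) = 4 - p*(15 - 5*p) (x(p) = 4 - (-5*(-3 + p))*p = 4 - (15 - 5*p)*p = 4 - p*(15 - 5*p))
-115 - 132*x(9) = -115 - 132*(4 + 5*9*(-3 + 9)) = -115 - 132*(4 + 5*9*6) = -115 - 132*(4 + 270) = -115 - 132*274 = -115 - 36168 = -36283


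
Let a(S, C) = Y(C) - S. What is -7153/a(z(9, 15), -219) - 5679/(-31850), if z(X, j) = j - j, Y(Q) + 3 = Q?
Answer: 57270947/1767675 ≈ 32.399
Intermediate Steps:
Y(Q) = -3 + Q
z(X, j) = 0
a(S, C) = -3 + C - S (a(S, C) = (-3 + C) - S = -3 + C - S)
-7153/a(z(9, 15), -219) - 5679/(-31850) = -7153/(-3 - 219 - 1*0) - 5679/(-31850) = -7153/(-3 - 219 + 0) - 5679*(-1/31850) = -7153/(-222) + 5679/31850 = -7153*(-1/222) + 5679/31850 = 7153/222 + 5679/31850 = 57270947/1767675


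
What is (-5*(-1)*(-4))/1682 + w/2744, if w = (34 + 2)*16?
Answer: 57122/288463 ≈ 0.19802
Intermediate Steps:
w = 576 (w = 36*16 = 576)
(-5*(-1)*(-4))/1682 + w/2744 = (-5*(-1)*(-4))/1682 + 576/2744 = (5*(-4))*(1/1682) + 576*(1/2744) = -20*1/1682 + 72/343 = -10/841 + 72/343 = 57122/288463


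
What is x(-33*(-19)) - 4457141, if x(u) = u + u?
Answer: -4455887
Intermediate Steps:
x(u) = 2*u
x(-33*(-19)) - 4457141 = 2*(-33*(-19)) - 4457141 = 2*627 - 4457141 = 1254 - 4457141 = -4455887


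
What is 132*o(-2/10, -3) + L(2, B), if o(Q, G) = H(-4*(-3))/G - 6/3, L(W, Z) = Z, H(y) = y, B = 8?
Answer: -784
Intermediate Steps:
o(Q, G) = -2 + 12/G (o(Q, G) = (-4*(-3))/G - 6/3 = 12/G - 6*1/3 = 12/G - 2 = -2 + 12/G)
132*o(-2/10, -3) + L(2, B) = 132*(-2 + 12/(-3)) + 8 = 132*(-2 + 12*(-1/3)) + 8 = 132*(-2 - 4) + 8 = 132*(-6) + 8 = -792 + 8 = -784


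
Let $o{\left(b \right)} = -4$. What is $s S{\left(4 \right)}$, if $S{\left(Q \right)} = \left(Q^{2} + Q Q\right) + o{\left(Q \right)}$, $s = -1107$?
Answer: $-30996$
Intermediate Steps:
$S{\left(Q \right)} = -4 + 2 Q^{2}$ ($S{\left(Q \right)} = \left(Q^{2} + Q Q\right) - 4 = \left(Q^{2} + Q^{2}\right) - 4 = 2 Q^{2} - 4 = -4 + 2 Q^{2}$)
$s S{\left(4 \right)} = - 1107 \left(-4 + 2 \cdot 4^{2}\right) = - 1107 \left(-4 + 2 \cdot 16\right) = - 1107 \left(-4 + 32\right) = \left(-1107\right) 28 = -30996$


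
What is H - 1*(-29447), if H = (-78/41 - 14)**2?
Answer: 49925511/1681 ≈ 29700.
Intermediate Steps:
H = 425104/1681 (H = (-78*1/41 - 14)**2 = (-78/41 - 14)**2 = (-652/41)**2 = 425104/1681 ≈ 252.89)
H - 1*(-29447) = 425104/1681 - 1*(-29447) = 425104/1681 + 29447 = 49925511/1681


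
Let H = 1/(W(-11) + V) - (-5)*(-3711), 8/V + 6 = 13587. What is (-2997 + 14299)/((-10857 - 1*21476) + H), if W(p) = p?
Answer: -1688326666/7601815685 ≈ -0.22210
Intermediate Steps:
V = 8/13581 (V = 8/(-6 + 13587) = 8/13581 ≈ 0.00058906)
H = -2771815146/149383 (H = 1/(-11 + 8/13581) - (-5)*(-3711) = 1/(-149383/13581) - 1*18555 = -13581/149383 - 18555 = -2771815146/149383 ≈ -18555.)
(-2997 + 14299)/((-10857 - 1*21476) + H) = (-2997 + 14299)/((-10857 - 1*21476) - 2771815146/149383) = 11302/((-10857 - 21476) - 2771815146/149383) = 11302/(-32333 - 2771815146/149383) = 11302/(-7601815685/149383) = 11302*(-149383/7601815685) = -1688326666/7601815685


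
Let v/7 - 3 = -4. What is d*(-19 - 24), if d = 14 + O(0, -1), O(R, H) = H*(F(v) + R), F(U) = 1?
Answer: -559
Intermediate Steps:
v = -7 (v = 21 + 7*(-4) = 21 - 28 = -7)
O(R, H) = H*(1 + R)
d = 13 (d = 14 - (1 + 0) = 14 - 1*1 = 14 - 1 = 13)
d*(-19 - 24) = 13*(-19 - 24) = 13*(-43) = -559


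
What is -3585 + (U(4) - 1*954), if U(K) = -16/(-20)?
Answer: -22691/5 ≈ -4538.2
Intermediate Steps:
U(K) = ⅘ (U(K) = -16*(-1/20) = ⅘)
-3585 + (U(4) - 1*954) = -3585 + (⅘ - 1*954) = -3585 + (⅘ - 954) = -3585 - 4766/5 = -22691/5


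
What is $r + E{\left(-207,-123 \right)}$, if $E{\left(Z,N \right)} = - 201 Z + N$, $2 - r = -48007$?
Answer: $89493$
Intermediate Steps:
$r = 48009$ ($r = 2 - -48007 = 2 + 48007 = 48009$)
$E{\left(Z,N \right)} = N - 201 Z$
$r + E{\left(-207,-123 \right)} = 48009 - -41484 = 48009 + \left(-123 + 41607\right) = 48009 + 41484 = 89493$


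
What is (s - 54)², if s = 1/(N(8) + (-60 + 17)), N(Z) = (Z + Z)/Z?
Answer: 4906225/1681 ≈ 2918.6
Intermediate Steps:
N(Z) = 2 (N(Z) = (2*Z)/Z = 2)
s = -1/41 (s = 1/(2 + (-60 + 17)) = 1/(2 - 43) = 1/(-41) = -1/41 ≈ -0.024390)
(s - 54)² = (-1/41 - 54)² = (-2215/41)² = 4906225/1681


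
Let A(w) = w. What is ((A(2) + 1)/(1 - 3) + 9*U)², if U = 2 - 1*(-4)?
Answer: 11025/4 ≈ 2756.3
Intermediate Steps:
U = 6 (U = 2 + 4 = 6)
((A(2) + 1)/(1 - 3) + 9*U)² = ((2 + 1)/(1 - 3) + 9*6)² = (3/(-2) + 54)² = (3*(-½) + 54)² = (-3/2 + 54)² = (105/2)² = 11025/4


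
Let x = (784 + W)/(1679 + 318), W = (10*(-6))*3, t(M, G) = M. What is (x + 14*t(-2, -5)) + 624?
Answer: 1190816/1997 ≈ 596.30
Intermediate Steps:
W = -180 (W = -60*3 = -180)
x = 604/1997 (x = (784 - 180)/(1679 + 318) = 604/1997 ≈ 0.30245)
(x + 14*t(-2, -5)) + 624 = (604/1997 + 14*(-2)) + 624 = (604/1997 - 28) + 624 = -55312/1997 + 624 = 1190816/1997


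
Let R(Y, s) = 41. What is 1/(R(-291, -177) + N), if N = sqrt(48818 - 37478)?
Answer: -41/9659 + 18*sqrt(35)/9659 ≈ 0.0067801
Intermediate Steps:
N = 18*sqrt(35) (N = sqrt(11340) = 18*sqrt(35) ≈ 106.49)
1/(R(-291, -177) + N) = 1/(41 + 18*sqrt(35))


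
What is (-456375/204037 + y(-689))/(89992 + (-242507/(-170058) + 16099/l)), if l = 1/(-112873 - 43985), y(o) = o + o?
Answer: 47891625292938/87618556270995773941 ≈ 5.4659e-7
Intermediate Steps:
y(o) = 2*o
l = -1/156858 (l = 1/(-156858) = -1/156858 ≈ -6.3752e-6)
(-456375/204037 + y(-689))/(89992 + (-242507/(-170058) + 16099/l)) = (-456375/204037 + 2*(-689))/(89992 + (-242507/(-170058) + 16099/(-1/156858))) = (-456375*1/204037 - 1378)/(89992 + (-242507*(-1/170058) + 16099*(-156858))) = (-456375/204037 - 1378)/(89992 + (242507/170058 - 2525256942)) = -281619361/(204037*(89992 - 429440144800129/170058)) = -281619361/(204037*(-429424840940593/170058)) = -281619361/204037*(-170058/429424840940593) = 47891625292938/87618556270995773941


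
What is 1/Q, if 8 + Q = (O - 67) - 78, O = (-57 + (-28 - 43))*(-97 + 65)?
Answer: 1/3943 ≈ 0.00025361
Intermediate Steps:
O = 4096 (O = (-57 - 71)*(-32) = -128*(-32) = 4096)
Q = 3943 (Q = -8 + ((4096 - 67) - 78) = -8 + (4029 - 78) = -8 + 3951 = 3943)
1/Q = 1/3943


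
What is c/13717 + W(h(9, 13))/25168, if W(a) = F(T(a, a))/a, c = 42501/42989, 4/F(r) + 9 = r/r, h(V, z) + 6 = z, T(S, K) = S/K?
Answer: 1307784749/18888633379616 ≈ 6.9237e-5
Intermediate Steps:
h(V, z) = -6 + z
F(r) = -1/2 (F(r) = 4/(-9 + r/r) = 4/(-9 + 1) = 4/(-8) = 4*(-1/8) = -1/2)
c = 42501/42989 (c = 42501*(1/42989) = 42501/42989 ≈ 0.98865)
W(a) = -1/(2*a)
c/13717 + W(h(9, 13))/25168 = (42501/42989)/13717 - 1/(2*(-6 + 13))/25168 = (42501/42989)*(1/13717) - 1/2/7*(1/25168) = 42501/589680113 - 1/2*1/7*(1/25168) = 42501/589680113 - 1/14*1/25168 = 42501/589680113 - 1/352352 = 1307784749/18888633379616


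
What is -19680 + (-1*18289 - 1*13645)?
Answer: -51614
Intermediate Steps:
-19680 + (-1*18289 - 1*13645) = -19680 + (-18289 - 13645) = -19680 - 31934 = -51614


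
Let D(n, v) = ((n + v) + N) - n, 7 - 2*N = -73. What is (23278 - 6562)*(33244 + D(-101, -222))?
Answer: 552664392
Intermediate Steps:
N = 40 (N = 7/2 - ½*(-73) = 7/2 + 73/2 = 40)
D(n, v) = 40 + v (D(n, v) = ((n + v) + 40) - n = (40 + n + v) - n = 40 + v)
(23278 - 6562)*(33244 + D(-101, -222)) = (23278 - 6562)*(33244 + (40 - 222)) = 16716*(33244 - 182) = 16716*33062 = 552664392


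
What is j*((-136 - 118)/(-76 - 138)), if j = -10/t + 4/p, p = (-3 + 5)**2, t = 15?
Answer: 127/321 ≈ 0.39564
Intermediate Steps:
p = 4 (p = 2**2 = 4)
j = 1/3 (j = -10/15 + 4/4 = -10*1/15 + 4*(1/4) = -2/3 + 1 = 1/3 ≈ 0.33333)
j*((-136 - 118)/(-76 - 138)) = ((-136 - 118)/(-76 - 138))/3 = (-254/(-214))/3 = (-254*(-1/214))/3 = (1/3)*(127/107) = 127/321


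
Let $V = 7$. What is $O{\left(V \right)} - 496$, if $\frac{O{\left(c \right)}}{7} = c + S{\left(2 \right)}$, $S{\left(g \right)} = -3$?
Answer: $-468$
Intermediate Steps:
$O{\left(c \right)} = -21 + 7 c$ ($O{\left(c \right)} = 7 \left(c - 3\right) = 7 \left(-3 + c\right) = -21 + 7 c$)
$O{\left(V \right)} - 496 = \left(-21 + 7 \cdot 7\right) - 496 = \left(-21 + 49\right) - 496 = 28 - 496 = -468$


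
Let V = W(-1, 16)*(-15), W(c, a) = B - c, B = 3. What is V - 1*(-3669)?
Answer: 3609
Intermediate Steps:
W(c, a) = 3 - c
V = -60 (V = (3 - 1*(-1))*(-15) = (3 + 1)*(-15) = 4*(-15) = -60)
V - 1*(-3669) = -60 - 1*(-3669) = -60 + 3669 = 3609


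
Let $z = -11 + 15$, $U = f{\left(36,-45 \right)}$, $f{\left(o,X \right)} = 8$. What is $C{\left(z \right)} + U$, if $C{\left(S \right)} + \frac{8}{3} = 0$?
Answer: $\frac{16}{3} \approx 5.3333$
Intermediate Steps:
$U = 8$
$z = 4$
$C{\left(S \right)} = - \frac{8}{3}$ ($C{\left(S \right)} = - \frac{8}{3} + 0 = - \frac{8}{3}$)
$C{\left(z \right)} + U = - \frac{8}{3} + 8 = \frac{16}{3}$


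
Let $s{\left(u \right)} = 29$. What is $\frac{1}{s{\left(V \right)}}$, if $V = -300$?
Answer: $\frac{1}{29} \approx 0.034483$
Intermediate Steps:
$\frac{1}{s{\left(V \right)}} = \frac{1}{29}$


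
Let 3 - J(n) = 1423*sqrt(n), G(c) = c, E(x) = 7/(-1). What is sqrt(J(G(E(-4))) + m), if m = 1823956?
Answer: sqrt(1823959 - 1423*I*sqrt(7)) ≈ 1350.5 - 1.39*I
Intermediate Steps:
E(x) = -7 (E(x) = 7*(-1) = -7)
J(n) = 3 - 1423*sqrt(n)
sqrt(J(G(E(-4))) + m) = sqrt((3 - 1423*I*sqrt(7)) + 1823956) = sqrt(1823959 - 1423*I*sqrt(7))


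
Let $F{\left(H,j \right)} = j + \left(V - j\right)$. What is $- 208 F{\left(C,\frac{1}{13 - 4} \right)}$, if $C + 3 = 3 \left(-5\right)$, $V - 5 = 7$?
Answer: $-2496$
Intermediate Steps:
$V = 12$ ($V = 5 + 7 = 12$)
$C = -18$ ($C = -3 + 3 \left(-5\right) = -3 - 15 = -18$)
$F{\left(H,j \right)} = 12$ ($F{\left(H,j \right)} = j - \left(-12 + j\right) = 12$)
$- 208 F{\left(C,\frac{1}{13 - 4} \right)} = \left(-208\right) 12 = -2496$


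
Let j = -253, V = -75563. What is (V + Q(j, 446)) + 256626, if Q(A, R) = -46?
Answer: 181017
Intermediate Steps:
(V + Q(j, 446)) + 256626 = (-75563 - 46) + 256626 = -75609 + 256626 = 181017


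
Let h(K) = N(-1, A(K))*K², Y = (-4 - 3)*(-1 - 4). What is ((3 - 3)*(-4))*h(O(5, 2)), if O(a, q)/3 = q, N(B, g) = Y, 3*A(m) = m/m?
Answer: 0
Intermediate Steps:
A(m) = ⅓ (A(m) = (m/m)/3 = (⅓)*1 = ⅓)
Y = 35 (Y = -7*(-5) = 35)
N(B, g) = 35
O(a, q) = 3*q
h(K) = 35*K²
((3 - 3)*(-4))*h(O(5, 2)) = ((3 - 3)*(-4))*(35*(3*2)²) = (0*(-4))*(35*6²) = 0*(35*36) = 0*1260 = 0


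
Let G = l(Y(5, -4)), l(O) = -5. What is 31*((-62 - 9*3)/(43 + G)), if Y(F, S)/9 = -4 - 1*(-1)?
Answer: -2759/38 ≈ -72.605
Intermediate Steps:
Y(F, S) = -27 (Y(F, S) = 9*(-4 - 1*(-1)) = 9*(-4 + 1) = 9*(-3) = -27)
G = -5
31*((-62 - 9*3)/(43 + G)) = 31*((-62 - 9*3)/(43 - 5)) = 31*((-62 - 27)/38) = 31*(-89*1/38) = 31*(-89/38) = -2759/38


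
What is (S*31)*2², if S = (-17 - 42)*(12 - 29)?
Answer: 124372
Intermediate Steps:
S = 1003 (S = -59*(-17) = 1003)
(S*31)*2² = (1003*31)*2² = 31093*4 = 124372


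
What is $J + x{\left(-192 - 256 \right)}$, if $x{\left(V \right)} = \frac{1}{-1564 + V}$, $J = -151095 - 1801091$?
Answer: $- \frac{3927798233}{2012} \approx -1.9522 \cdot 10^{6}$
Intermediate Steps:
$J = -1952186$
$J + x{\left(-192 - 256 \right)} = -1952186 + \frac{1}{-1564 - 448} = -1952186 + \frac{1}{-2012} = -1952186 - \frac{1}{2012} = - \frac{3927798233}{2012}$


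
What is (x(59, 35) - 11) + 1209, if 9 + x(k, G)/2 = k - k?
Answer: 1180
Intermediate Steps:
x(k, G) = -18 (x(k, G) = -18 + 2*(k - k) = -18 + 2*0 = -18 + 0 = -18)
(x(59, 35) - 11) + 1209 = (-18 - 11) + 1209 = -29 + 1209 = 1180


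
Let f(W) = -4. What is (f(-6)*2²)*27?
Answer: -432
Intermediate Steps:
(f(-6)*2²)*27 = -4*2²*27 = -4*4*27 = -16*27 = -432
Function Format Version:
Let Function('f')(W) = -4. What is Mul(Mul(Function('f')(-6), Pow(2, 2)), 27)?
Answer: -432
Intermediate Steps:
Mul(Mul(Function('f')(-6), Pow(2, 2)), 27) = Mul(Mul(-4, Pow(2, 2)), 27) = Mul(Mul(-4, 4), 27) = Mul(-16, 27) = -432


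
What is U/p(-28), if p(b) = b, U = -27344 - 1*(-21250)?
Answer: 3047/14 ≈ 217.64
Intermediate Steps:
U = -6094 (U = -27344 + 21250 = -6094)
U/p(-28) = -6094/(-28) = -6094*(-1/28) = 3047/14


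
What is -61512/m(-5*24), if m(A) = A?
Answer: 2563/5 ≈ 512.60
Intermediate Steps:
-61512/m(-5*24) = -61512/((-5*24)) = -61512/(-120) = -61512*(-1/120) = 2563/5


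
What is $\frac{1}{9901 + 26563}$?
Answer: $\frac{1}{36464} \approx 2.7424 \cdot 10^{-5}$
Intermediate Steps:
$\frac{1}{9901 + 26563} = \frac{1}{36464}$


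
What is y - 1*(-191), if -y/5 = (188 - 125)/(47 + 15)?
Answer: 11527/62 ≈ 185.92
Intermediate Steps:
y = -315/62 (y = -5*(188 - 125)/(47 + 15) = -315/62 ≈ -5.0806)
y - 1*(-191) = -315/62 - 1*(-191) = -315/62 + 191 = 11527/62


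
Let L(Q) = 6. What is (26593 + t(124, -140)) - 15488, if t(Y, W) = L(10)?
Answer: 11111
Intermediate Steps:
t(Y, W) = 6
(26593 + t(124, -140)) - 15488 = (26593 + 6) - 15488 = 26599 - 15488 = 11111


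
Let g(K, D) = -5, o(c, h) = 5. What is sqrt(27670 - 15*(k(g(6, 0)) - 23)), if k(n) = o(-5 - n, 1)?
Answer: 2*sqrt(6985) ≈ 167.15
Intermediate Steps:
k(n) = 5
sqrt(27670 - 15*(k(g(6, 0)) - 23)) = sqrt(27670 - 15*(5 - 23)) = sqrt(27670 - 15*(-18)) = sqrt(27670 + 270) = sqrt(27940) = 2*sqrt(6985)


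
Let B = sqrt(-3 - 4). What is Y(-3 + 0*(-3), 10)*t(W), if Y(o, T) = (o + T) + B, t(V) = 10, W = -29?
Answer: 70 + 10*I*sqrt(7) ≈ 70.0 + 26.458*I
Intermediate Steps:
B = I*sqrt(7) (B = sqrt(-7) = I*sqrt(7) ≈ 2.6458*I)
Y(o, T) = T + o + I*sqrt(7) (Y(o, T) = (o + T) + I*sqrt(7) = (T + o) + I*sqrt(7) = T + o + I*sqrt(7))
Y(-3 + 0*(-3), 10)*t(W) = (10 + (-3 + 0*(-3)) + I*sqrt(7))*10 = (10 + (-3 + 0) + I*sqrt(7))*10 = (10 - 3 + I*sqrt(7))*10 = (7 + I*sqrt(7))*10 = 70 + 10*I*sqrt(7)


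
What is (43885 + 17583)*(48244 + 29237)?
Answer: 4762602108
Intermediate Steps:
(43885 + 17583)*(48244 + 29237) = 61468*77481 = 4762602108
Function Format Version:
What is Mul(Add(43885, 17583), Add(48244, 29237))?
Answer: 4762602108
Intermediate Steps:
Mul(Add(43885, 17583), Add(48244, 29237)) = Mul(61468, 77481) = 4762602108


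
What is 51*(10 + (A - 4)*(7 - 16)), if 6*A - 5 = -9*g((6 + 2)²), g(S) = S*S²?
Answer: 360976215/2 ≈ 1.8049e+8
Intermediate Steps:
g(S) = S³
A = -2359291/6 (A = ⅚ + (-9*(6 + 2)⁶)/6 = ⅚ + (-9*(8²)³)/6 = ⅚ + (-9*64³)/6 = ⅚ + (-9*262144)/6 = ⅚ + (⅙)*(-2359296) = ⅚ - 393216 = -2359291/6 ≈ -3.9322e+5)
51*(10 + (A - 4)*(7 - 16)) = 51*(10 + (-2359291/6 - 4)*(7 - 16)) = 51*(10 - 2359315/6*(-9)) = 51*(10 + 7077945/2) = 51*(7077965/2) = 360976215/2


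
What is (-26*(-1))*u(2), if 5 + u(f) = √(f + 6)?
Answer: -130 + 52*√2 ≈ -56.461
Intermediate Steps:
u(f) = -5 + √(6 + f) (u(f) = -5 + √(f + 6) = -5 + √(6 + f))
(-26*(-1))*u(2) = (-26*(-1))*(-5 + √(6 + 2)) = 26*(-5 + √8) = 26*(-5 + 2*√2) = -130 + 52*√2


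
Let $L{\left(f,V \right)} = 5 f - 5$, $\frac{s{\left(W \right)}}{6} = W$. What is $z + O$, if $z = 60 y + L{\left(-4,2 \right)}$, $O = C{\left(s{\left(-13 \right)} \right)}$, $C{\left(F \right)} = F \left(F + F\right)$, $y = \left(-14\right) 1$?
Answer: $11303$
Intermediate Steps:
$s{\left(W \right)} = 6 W$
$L{\left(f,V \right)} = -5 + 5 f$
$y = -14$
$C{\left(F \right)} = 2 F^{2}$ ($C{\left(F \right)} = F 2 F = 2 F^{2}$)
$O = 12168$ ($O = 2 \left(6 \left(-13\right)\right)^{2} = 2 \left(-78\right)^{2} = 2 \cdot 6084 = 12168$)
$z = -865$ ($z = 60 \left(-14\right) + \left(-5 + 5 \left(-4\right)\right) = -840 - 25 = -865$)
$z + O = -865 + 12168 = 11303$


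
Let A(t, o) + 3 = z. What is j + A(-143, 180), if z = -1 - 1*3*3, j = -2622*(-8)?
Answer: 20963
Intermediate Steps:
j = 20976
z = -10 (z = -1 - 3*3 = -1 - 9 = -10)
A(t, o) = -13 (A(t, o) = -3 - 10 = -13)
j + A(-143, 180) = 20976 - 13 = 20963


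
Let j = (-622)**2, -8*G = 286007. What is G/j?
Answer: -286007/3095072 ≈ -0.092407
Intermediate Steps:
G = -286007/8 (G = -1/8*286007 = -286007/8 ≈ -35751.)
j = 386884
G/j = -286007/8/386884 = -286007/8*1/386884 = -286007/3095072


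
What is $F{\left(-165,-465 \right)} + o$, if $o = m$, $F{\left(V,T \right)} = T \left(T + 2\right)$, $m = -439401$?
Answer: $-224106$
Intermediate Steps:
$F{\left(V,T \right)} = T \left(2 + T\right)$
$o = -439401$
$F{\left(-165,-465 \right)} + o = - 465 \left(2 - 465\right) - 439401 = \left(-465\right) \left(-463\right) - 439401 = 215295 - 439401 = -224106$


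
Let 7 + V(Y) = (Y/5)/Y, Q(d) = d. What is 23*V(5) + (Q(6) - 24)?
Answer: -872/5 ≈ -174.40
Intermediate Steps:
V(Y) = -34/5 (V(Y) = -7 + (Y/5)/Y = -7 + ⅕ = -34/5)
23*V(5) + (Q(6) - 24) = 23*(-34/5) + (6 - 24) = -782/5 - 18 = -872/5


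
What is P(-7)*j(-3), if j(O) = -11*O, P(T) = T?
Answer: -231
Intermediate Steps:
P(-7)*j(-3) = -(-77)*(-3) = -7*33 = -231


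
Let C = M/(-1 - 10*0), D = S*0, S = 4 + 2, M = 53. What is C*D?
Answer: 0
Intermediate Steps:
S = 6
D = 0 (D = 6*0 = 0)
C = -53 (C = 53/(-1 - 10*0) = 53/(-1 + 0) = 53/(-1) = 53*(-1) = -53)
C*D = -53*0 = 0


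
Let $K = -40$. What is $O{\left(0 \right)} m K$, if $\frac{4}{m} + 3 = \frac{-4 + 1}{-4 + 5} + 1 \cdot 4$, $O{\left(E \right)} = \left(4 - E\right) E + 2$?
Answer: $160$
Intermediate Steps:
$O{\left(E \right)} = 2 + E \left(4 - E\right)$ ($O{\left(E \right)} = E \left(4 - E\right) + 2 = 2 + E \left(4 - E\right)$)
$m = -2$ ($m = \frac{4}{-3 + \left(\frac{-4 + 1}{-4 + 5} + 1 \cdot 4\right)} = \frac{4}{-3 + \left(- \frac{3}{1} + 4\right)} = \frac{4}{-3 + \left(\left(-3\right) 1 + 4\right)} = \frac{4}{-3 + \left(-3 + 4\right)} = \frac{4}{-3 + 1} = \frac{4}{-2} = 4 \left(- \frac{1}{2}\right) = -2$)
$O{\left(0 \right)} m K = \left(2 - 0^{2} + 4 \cdot 0\right) \left(-2\right) \left(-40\right) = \left(2 - 0 + 0\right) \left(-2\right) \left(-40\right) = \left(2 + 0 + 0\right) \left(-2\right) \left(-40\right) = 2 \left(-2\right) \left(-40\right) = \left(-4\right) \left(-40\right) = 160$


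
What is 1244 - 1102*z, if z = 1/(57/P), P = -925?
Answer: 57382/3 ≈ 19127.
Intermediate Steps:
z = -925/57 (z = 1/(57/(-925)) = 1/(57*(-1/925)) = 1/(-57/925) = -925/57 ≈ -16.228)
1244 - 1102*z = 1244 - 1102*(-925/57) = 1244 + 53650/3 = 57382/3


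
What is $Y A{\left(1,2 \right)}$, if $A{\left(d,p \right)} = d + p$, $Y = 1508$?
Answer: $4524$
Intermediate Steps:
$Y A{\left(1,2 \right)} = 1508 \left(1 + 2\right) = 1508 \cdot 3 = 4524$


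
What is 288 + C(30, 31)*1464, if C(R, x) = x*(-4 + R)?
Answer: 1180272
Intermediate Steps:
288 + C(30, 31)*1464 = 288 + (31*(-4 + 30))*1464 = 288 + (31*26)*1464 = 288 + 806*1464 = 288 + 1179984 = 1180272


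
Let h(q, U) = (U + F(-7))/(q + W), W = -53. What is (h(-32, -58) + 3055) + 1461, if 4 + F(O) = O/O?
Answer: 383921/85 ≈ 4516.7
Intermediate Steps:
F(O) = -3 (F(O) = -4 + O/O = -4 + 1 = -3)
h(q, U) = (-3 + U)/(-53 + q) (h(q, U) = (U - 3)/(q - 53) = (-3 + U)/(-53 + q))
(h(-32, -58) + 3055) + 1461 = ((-3 - 58)/(-53 - 32) + 3055) + 1461 = (-61/(-85) + 3055) + 1461 = (-1/85*(-61) + 3055) + 1461 = (61/85 + 3055) + 1461 = 259736/85 + 1461 = 383921/85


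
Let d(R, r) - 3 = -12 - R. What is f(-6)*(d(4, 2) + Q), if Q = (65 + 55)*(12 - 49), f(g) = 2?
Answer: -8906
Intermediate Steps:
d(R, r) = -9 - R (d(R, r) = 3 + (-12 - R) = -9 - R)
Q = -4440 (Q = 120*(-37) = -4440)
f(-6)*(d(4, 2) + Q) = 2*((-9 - 1*4) - 4440) = 2*((-9 - 4) - 4440) = 2*(-13 - 4440) = 2*(-4453) = -8906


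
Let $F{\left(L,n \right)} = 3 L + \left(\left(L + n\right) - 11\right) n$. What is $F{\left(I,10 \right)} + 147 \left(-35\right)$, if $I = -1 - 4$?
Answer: $-5220$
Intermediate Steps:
$I = -5$ ($I = -1 - 4 = -5$)
$F{\left(L,n \right)} = 3 L + n \left(-11 + L + n\right)$ ($F{\left(L,n \right)} = 3 L + \left(-11 + L + n\right) n = 3 L + n \left(-11 + L + n\right)$)
$F{\left(I,10 \right)} + 147 \left(-35\right) = \left(10^{2} - 110 + 3 \left(-5\right) - 50\right) + 147 \left(-35\right) = \left(100 - 110 - 15 - 50\right) - 5145 = -75 - 5145 = -5220$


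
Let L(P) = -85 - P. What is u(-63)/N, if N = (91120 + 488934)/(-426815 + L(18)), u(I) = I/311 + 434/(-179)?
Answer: 31218592209/16145513063 ≈ 1.9336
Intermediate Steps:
u(I) = -434/179 + I/311 (u(I) = I*(1/311) + 434*(-1/179) = I/311 - 434/179 = -434/179 + I/311)
N = -290027/213459 (N = (91120 + 488934)/(-426815 + (-85 - 1*18)) = 580054/(-426815 + (-85 - 18)) = 580054/(-426815 - 103) = 580054/(-426918) = 580054*(-1/426918) = -290027/213459 ≈ -1.3587)
u(-63)/N = (-434/179 + (1/311)*(-63))/(-290027/213459) = (-434/179 - 63/311)*(-213459/290027) = -146251/55669*(-213459/290027) = 31218592209/16145513063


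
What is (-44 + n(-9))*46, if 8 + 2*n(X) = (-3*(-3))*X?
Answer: -4071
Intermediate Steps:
n(X) = -4 + 9*X/2 (n(X) = -4 + ((-3*(-3))*X)/2 = -4 + (9*X)/2 = -4 + 9*X/2)
(-44 + n(-9))*46 = (-44 + (-4 + (9/2)*(-9)))*46 = (-44 + (-4 - 81/2))*46 = (-44 - 89/2)*46 = -177/2*46 = -4071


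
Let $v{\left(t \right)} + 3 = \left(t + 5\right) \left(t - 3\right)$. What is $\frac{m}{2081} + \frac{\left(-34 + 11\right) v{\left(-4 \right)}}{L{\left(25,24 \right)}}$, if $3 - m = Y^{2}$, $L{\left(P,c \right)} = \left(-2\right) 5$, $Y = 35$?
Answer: $- \frac{49085}{2081} \approx -23.587$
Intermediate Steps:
$v{\left(t \right)} = -3 + \left(-3 + t\right) \left(5 + t\right)$ ($v{\left(t \right)} = -3 + \left(t + 5\right) \left(t - 3\right) = -3 + \left(5 + t\right) \left(-3 + t\right) = -3 + \left(-3 + t\right) \left(5 + t\right)$)
$L{\left(P,c \right)} = -10$
$m = -1222$ ($m = 3 - 35^{2} = 3 - 1225 = -1222$)
$\frac{m}{2081} + \frac{\left(-34 + 11\right) v{\left(-4 \right)}}{L{\left(25,24 \right)}} = - \frac{1222}{2081} + \frac{\left(-34 + 11\right) \left(-18 + \left(-4\right)^{2} + 2 \left(-4\right)\right)}{-10} = \left(-1222\right) \frac{1}{2081} + - 23 \left(-18 + 16 - 8\right) \left(- \frac{1}{10}\right) = - \frac{1222}{2081} + \left(-23\right) \left(-10\right) \left(- \frac{1}{10}\right) = - \frac{1222}{2081} + 230 \left(- \frac{1}{10}\right) = - \frac{1222}{2081} - 23 = - \frac{49085}{2081}$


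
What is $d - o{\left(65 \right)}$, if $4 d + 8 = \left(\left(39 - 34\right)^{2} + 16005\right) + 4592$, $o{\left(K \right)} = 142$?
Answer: $\frac{10023}{2} \approx 5011.5$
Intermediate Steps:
$d = \frac{10307}{2}$ ($d = -2 + \frac{\left(\left(39 - 34\right)^{2} + 16005\right) + 4592}{4} = -2 + \frac{\left(5^{2} + 16005\right) + 4592}{4} = -2 + \frac{\left(25 + 16005\right) + 4592}{4} = -2 + \frac{16030 + 4592}{4} = -2 + \frac{1}{4} \cdot 20622 = -2 + \frac{10311}{2} = \frac{10307}{2} \approx 5153.5$)
$d - o{\left(65 \right)} = \frac{10307}{2} - 142 = \frac{10023}{2}$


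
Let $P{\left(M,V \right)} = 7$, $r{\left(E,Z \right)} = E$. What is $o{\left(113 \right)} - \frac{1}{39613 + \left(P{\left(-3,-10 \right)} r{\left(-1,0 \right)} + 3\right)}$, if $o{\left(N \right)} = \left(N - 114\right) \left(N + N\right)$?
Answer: $- \frac{8951635}{39609} \approx -226.0$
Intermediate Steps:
$o{\left(N \right)} = 2 N \left(-114 + N\right)$ ($o{\left(N \right)} = \left(-114 + N\right) 2 N = 2 N \left(-114 + N\right)$)
$o{\left(113 \right)} - \frac{1}{39613 + \left(P{\left(-3,-10 \right)} r{\left(-1,0 \right)} + 3\right)} = 2 \cdot 113 \left(-114 + 113\right) - \frac{1}{39613 + \left(7 \left(-1\right) + 3\right)} = 2 \cdot 113 \left(-1\right) - \frac{1}{39613 + \left(-7 + 3\right)} = -226 - \frac{1}{39613 - 4} = -226 - \frac{1}{39609} = - \frac{8951635}{39609}$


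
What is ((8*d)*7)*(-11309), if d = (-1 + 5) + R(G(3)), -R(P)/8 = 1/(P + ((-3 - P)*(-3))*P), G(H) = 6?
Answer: -7509176/3 ≈ -2.5031e+6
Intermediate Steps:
R(P) = -8/(P + P*(9 + 3*P)) (R(P) = -8/(P + ((-3 - P)*(-3))*P) = -8/(P + (9 + 3*P)*P) = -8/(P + P*(9 + 3*P)))
d = 83/21 (d = (-1 + 5) - 8/(6*(10 + 3*6)) = 4 - 8*1/6/(10 + 18) = 4 - 8*1/6/28 = 4 - 8*1/6*1/28 = 4 - 1/21 = 83/21 ≈ 3.9524)
((8*d)*7)*(-11309) = ((8*(83/21))*7)*(-11309) = ((664/21)*7)*(-11309) = (664/3)*(-11309) = -7509176/3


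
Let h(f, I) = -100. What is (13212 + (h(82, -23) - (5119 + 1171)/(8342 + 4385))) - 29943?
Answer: -214214427/12727 ≈ -16832.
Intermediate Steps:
(13212 + (h(82, -23) - (5119 + 1171)/(8342 + 4385))) - 29943 = (13212 + (-100 - (5119 + 1171)/(8342 + 4385))) - 29943 = (13212 + (-100 - 6290/12727)) - 29943 = (13212 - 1278990/12727) - 29943 = 166870134/12727 - 29943 = -214214427/12727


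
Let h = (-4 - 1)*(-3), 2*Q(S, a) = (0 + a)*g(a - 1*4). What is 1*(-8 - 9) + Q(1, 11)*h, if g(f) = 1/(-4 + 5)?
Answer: 131/2 ≈ 65.500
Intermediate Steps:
g(f) = 1 (g(f) = 1/1 = 1)
Q(S, a) = a/2 (Q(S, a) = ((0 + a)*1)/2 = (a*1)/2 = a/2)
h = 15 (h = -5*(-3) = 15)
1*(-8 - 9) + Q(1, 11)*h = 1*(-8 - 9) + ((1/2)*11)*15 = 1*(-17) + (11/2)*15 = -17 + 165/2 = 131/2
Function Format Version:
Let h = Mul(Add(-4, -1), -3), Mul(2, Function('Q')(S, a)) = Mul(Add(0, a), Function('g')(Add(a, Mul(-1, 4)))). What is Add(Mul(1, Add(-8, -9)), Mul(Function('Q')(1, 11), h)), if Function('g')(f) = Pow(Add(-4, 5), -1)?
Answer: Rational(131, 2) ≈ 65.500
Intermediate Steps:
Function('g')(f) = 1 (Function('g')(f) = Pow(1, -1) = 1)
Function('Q')(S, a) = Mul(Rational(1, 2), a) (Function('Q')(S, a) = Mul(Rational(1, 2), Mul(Add(0, a), 1)) = Mul(Rational(1, 2), Mul(a, 1)) = Mul(Rational(1, 2), a))
h = 15 (h = Mul(-5, -3) = 15)
Add(Mul(1, Add(-8, -9)), Mul(Function('Q')(1, 11), h)) = Add(Mul(1, Add(-8, -9)), Mul(Mul(Rational(1, 2), 11), 15)) = Add(Mul(1, -17), Mul(Rational(11, 2), 15)) = Add(-17, Rational(165, 2)) = Rational(131, 2)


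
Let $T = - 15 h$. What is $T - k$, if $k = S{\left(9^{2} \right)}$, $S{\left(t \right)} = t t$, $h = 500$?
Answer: $-14061$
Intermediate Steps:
$S{\left(t \right)} = t^{2}$
$k = 6561$ ($k = \left(9^{2}\right)^{2} = 81^{2} = 6561$)
$T = -7500$ ($T = \left(-15\right) 500 = -7500$)
$T - k = -7500 - 6561 = -14061$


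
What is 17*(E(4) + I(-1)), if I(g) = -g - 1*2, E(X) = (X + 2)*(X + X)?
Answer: 799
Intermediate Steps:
E(X) = 2*X*(2 + X) (E(X) = (2 + X)*(2*X) = 2*X*(2 + X))
I(g) = -2 - g (I(g) = -g - 2 = -2 - g)
17*(E(4) + I(-1)) = 17*(2*4*(2 + 4) + (-2 - 1*(-1))) = 17*(2*4*6 + (-2 + 1)) = 17*(48 - 1) = 17*47 = 799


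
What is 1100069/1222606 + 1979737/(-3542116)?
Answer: 738066835691/2165306137148 ≈ 0.34086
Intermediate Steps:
1100069/1222606 + 1979737/(-3542116) = 1100069*(1/1222606) + 1979737*(-1/3542116) = 1100069/1222606 - 1979737/3542116 = 738066835691/2165306137148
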